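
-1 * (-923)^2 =-851929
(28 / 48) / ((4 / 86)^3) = 556549 / 96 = 5797.39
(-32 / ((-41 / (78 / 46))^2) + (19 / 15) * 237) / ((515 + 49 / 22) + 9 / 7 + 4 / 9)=1849643873154 / 3198072872375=0.58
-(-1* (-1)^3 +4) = -5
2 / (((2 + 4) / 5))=5 / 3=1.67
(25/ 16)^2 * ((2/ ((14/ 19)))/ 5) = 2375/ 1792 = 1.33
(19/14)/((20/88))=209/35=5.97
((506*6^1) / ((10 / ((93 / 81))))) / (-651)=-506 / 945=-0.54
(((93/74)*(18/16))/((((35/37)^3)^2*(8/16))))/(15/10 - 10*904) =-58040892009/132921310812500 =-0.00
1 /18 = 0.06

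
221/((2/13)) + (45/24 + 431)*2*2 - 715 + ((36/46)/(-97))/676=1849753325/754078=2453.00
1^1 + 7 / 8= 15 / 8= 1.88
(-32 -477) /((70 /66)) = -16797 /35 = -479.91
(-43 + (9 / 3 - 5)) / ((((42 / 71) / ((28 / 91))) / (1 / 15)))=-142 / 91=-1.56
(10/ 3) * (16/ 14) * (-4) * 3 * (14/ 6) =-320/ 3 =-106.67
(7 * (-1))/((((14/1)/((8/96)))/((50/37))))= -25/444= -0.06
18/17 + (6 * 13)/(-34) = -21/17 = -1.24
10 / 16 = 5 / 8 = 0.62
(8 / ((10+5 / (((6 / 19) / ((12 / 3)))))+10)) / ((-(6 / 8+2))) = -48 / 1375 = -0.03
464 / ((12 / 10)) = 1160 / 3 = 386.67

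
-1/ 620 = -0.00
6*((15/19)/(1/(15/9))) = 150/19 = 7.89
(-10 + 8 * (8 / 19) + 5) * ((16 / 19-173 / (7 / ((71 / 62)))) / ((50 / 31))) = 7019423 / 252700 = 27.78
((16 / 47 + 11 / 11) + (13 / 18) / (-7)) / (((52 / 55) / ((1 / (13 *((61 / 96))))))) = 1611940 / 10174983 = 0.16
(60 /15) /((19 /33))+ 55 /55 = 151 /19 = 7.95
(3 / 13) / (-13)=-3 / 169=-0.02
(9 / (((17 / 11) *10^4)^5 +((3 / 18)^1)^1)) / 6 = 0.00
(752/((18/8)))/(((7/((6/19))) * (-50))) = -3008/9975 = -0.30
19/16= 1.19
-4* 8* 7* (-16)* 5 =17920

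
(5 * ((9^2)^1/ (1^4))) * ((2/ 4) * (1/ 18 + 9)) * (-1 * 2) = -7335/ 2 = -3667.50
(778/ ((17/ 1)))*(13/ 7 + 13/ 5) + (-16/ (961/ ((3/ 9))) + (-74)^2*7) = 66104032244/ 1715385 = 38535.97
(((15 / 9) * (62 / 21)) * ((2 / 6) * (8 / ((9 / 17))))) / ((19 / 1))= 42160 / 32319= 1.30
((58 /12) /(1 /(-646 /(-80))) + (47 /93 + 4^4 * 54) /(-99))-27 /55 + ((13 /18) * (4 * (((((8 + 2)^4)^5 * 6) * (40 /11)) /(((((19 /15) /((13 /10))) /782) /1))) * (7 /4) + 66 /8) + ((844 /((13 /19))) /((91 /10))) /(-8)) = 146562101300159999999998144291281653 /16555659120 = 8852688995215311004784577.00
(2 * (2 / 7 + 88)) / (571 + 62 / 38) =5871 / 19040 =0.31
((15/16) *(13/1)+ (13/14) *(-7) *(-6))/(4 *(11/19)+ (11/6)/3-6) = -140049/8408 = -16.66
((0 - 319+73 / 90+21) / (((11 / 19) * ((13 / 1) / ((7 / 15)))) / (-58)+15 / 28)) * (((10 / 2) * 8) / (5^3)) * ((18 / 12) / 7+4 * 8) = -53173249976 / 4471875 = -11890.59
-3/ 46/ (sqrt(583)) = -3* sqrt(583)/ 26818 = -0.00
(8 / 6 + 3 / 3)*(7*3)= 49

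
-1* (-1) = 1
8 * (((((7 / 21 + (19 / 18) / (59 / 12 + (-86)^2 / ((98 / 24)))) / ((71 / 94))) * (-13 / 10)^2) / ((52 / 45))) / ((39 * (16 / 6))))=150838557 / 3032878600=0.05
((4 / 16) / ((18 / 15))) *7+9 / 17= 811 / 408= 1.99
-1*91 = -91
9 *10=90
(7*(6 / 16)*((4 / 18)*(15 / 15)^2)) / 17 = 7 / 204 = 0.03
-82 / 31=-2.65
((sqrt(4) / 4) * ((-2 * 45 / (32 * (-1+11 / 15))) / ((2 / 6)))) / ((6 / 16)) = 675 / 16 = 42.19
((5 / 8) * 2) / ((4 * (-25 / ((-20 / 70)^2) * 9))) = -1 / 8820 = -0.00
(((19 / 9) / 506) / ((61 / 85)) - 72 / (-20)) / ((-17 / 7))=-35058569 / 23612490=-1.48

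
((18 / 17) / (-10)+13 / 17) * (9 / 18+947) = 10612 / 17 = 624.24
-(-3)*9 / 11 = 27 / 11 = 2.45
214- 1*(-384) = 598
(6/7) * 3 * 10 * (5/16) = 225/28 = 8.04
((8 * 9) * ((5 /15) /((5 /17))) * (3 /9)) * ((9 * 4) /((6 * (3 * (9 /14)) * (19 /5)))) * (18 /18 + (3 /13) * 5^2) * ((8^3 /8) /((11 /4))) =7798784 /2223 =3508.22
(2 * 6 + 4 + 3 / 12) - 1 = 61 / 4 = 15.25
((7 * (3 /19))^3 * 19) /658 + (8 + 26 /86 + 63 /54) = 20810524 /2188743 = 9.51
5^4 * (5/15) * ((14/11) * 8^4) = 35840000/33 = 1086060.61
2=2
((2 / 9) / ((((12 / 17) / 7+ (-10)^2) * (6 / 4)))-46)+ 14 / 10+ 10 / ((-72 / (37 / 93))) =-1113033791 / 24925860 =-44.65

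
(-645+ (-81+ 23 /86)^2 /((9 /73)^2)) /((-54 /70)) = -555020.03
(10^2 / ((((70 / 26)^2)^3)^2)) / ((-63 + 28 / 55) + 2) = -1025115745389164 / 89941333042435546875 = -0.00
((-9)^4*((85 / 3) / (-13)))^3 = -6423964410792375 / 2197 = -2923971056346.10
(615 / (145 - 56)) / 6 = 1.15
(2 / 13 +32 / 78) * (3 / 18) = 11 / 117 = 0.09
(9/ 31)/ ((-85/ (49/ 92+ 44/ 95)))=-0.00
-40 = -40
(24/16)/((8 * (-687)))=-1/3664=-0.00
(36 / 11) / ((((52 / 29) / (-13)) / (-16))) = 4176 / 11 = 379.64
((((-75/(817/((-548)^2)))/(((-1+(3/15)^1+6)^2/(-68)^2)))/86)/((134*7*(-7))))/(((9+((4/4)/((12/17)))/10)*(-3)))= -6509089200000/21382315188689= -0.30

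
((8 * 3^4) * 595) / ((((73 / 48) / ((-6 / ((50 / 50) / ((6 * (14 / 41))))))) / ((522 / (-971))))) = 4868938045440 / 2906203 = 1675360.62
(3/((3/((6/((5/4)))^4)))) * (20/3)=442368/125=3538.94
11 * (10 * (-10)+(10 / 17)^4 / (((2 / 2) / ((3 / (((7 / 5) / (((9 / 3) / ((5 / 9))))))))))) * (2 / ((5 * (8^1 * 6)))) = -31710085 / 3507882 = -9.04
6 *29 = 174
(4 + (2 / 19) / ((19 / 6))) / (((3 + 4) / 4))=832 / 361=2.30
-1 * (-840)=840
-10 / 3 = -3.33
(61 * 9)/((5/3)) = 1647/5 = 329.40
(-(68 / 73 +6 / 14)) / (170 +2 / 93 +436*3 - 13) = -0.00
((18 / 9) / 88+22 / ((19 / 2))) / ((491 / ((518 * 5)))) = 2531725 / 205238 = 12.34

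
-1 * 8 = -8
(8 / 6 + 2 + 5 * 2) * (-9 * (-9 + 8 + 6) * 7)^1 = -4200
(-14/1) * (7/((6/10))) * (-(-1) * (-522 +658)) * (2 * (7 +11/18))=-9129680/27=-338136.30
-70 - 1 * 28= -98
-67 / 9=-7.44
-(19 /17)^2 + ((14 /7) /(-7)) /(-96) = -121007 /97104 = -1.25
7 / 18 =0.39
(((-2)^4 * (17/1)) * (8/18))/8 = 136/9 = 15.11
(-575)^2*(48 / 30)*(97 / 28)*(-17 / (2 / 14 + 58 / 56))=-872321000 / 33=-26433969.70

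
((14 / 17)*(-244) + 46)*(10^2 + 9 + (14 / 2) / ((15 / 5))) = -293252 / 17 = -17250.12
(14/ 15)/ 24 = 0.04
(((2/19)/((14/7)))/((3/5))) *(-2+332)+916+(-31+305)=23160/19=1218.95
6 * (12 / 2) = 36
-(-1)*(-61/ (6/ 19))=-1159/ 6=-193.17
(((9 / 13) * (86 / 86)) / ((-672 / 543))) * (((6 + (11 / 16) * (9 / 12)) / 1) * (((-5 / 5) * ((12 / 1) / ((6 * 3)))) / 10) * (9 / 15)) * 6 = 2037879 / 2329600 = 0.87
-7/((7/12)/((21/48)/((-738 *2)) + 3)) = -70841/1968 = -36.00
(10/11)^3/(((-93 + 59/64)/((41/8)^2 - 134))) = 6895000/7843583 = 0.88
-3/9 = -1/3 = -0.33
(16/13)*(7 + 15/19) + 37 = 11507/247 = 46.59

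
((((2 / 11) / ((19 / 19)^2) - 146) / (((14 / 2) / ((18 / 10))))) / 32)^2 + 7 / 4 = 29626081 / 9486400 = 3.12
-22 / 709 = -0.03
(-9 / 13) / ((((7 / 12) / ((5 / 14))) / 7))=-270 / 91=-2.97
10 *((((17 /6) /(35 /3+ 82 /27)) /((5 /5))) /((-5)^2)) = 153 /1985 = 0.08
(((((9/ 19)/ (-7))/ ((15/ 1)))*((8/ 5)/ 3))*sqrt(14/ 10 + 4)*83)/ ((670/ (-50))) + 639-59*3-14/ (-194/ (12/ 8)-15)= 1992*sqrt(15)/ 222775 + 200088/ 433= 462.13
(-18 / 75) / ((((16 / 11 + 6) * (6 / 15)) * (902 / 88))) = -66 / 8405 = -0.01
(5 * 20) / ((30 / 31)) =310 / 3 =103.33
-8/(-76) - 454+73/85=-731653/1615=-453.04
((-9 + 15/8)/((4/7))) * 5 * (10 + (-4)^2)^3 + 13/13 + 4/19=-83277193/76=-1095752.54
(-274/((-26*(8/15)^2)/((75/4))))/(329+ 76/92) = 2.11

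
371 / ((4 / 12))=1113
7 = 7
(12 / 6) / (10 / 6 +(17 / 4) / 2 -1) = 48 / 67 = 0.72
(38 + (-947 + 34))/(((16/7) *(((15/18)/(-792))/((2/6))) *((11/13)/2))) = 286650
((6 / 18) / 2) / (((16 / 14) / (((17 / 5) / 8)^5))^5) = 96986934919339598782837352839694999 / 2213609288845146193920000000000000000000000000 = 0.00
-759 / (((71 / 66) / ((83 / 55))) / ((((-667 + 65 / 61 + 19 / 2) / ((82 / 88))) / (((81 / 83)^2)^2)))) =234111948937819964 / 283105529433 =826942.34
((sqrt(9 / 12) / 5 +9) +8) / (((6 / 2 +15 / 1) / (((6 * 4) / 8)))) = 2.86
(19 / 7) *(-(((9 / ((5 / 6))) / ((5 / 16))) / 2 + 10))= -74.05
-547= -547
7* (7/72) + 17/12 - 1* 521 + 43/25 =-930929/1800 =-517.18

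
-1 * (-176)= 176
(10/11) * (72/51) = 240/187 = 1.28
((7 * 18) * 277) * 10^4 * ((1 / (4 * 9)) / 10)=969500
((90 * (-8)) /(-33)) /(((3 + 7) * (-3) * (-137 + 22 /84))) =0.01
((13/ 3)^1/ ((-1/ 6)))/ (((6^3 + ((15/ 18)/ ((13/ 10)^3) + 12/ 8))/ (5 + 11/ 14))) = -13880646/ 20104595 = -0.69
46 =46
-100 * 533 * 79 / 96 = -1052675 / 24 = -43861.46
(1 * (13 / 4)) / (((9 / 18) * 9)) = 13 / 18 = 0.72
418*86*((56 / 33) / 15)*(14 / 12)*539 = 345244592 / 135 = 2557367.35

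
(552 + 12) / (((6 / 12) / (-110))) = -124080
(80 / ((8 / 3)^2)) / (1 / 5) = 225 / 4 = 56.25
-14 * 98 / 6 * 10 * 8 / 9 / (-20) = 2744 / 27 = 101.63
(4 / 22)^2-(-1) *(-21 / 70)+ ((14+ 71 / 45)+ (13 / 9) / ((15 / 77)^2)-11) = 20765159 / 490050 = 42.37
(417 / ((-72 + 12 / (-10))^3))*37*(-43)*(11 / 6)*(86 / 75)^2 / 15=4497949511 / 16546914900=0.27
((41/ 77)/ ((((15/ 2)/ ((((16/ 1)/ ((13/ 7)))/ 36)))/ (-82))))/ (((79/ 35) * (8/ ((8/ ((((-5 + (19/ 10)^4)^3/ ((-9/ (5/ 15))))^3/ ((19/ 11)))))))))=2607755472000000000000000000000000000000000000/ 17290907014677250081126013834101718535987263546027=0.00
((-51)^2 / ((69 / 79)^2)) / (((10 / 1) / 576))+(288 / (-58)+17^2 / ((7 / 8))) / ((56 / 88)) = 740061179752 / 3758545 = 196900.98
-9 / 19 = -0.47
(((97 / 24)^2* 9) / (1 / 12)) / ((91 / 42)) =84681 / 104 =814.24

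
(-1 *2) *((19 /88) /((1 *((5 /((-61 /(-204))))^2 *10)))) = -0.00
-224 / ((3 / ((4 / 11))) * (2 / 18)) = -2688 / 11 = -244.36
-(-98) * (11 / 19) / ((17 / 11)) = 11858 / 323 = 36.71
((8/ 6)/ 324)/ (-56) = -1/ 13608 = -0.00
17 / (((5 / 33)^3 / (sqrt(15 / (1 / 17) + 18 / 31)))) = 610929*sqrt(245613) / 3875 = 78134.84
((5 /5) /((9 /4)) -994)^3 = -714996632888 /729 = -980790991.62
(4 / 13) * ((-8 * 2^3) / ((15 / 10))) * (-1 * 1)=512 / 39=13.13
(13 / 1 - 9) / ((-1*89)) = -0.04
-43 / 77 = -0.56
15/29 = 0.52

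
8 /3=2.67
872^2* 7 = 5322688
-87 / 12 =-29 / 4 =-7.25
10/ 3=3.33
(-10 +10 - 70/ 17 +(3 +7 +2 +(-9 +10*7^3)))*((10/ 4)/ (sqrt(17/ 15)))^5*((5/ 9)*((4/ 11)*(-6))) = -68309765625*sqrt(255)/ 3674924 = -296827.77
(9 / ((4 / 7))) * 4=63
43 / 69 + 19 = 1354 / 69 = 19.62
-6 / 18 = -1 / 3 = -0.33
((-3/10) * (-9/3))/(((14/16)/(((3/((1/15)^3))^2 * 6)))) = 4428675000/7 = 632667857.14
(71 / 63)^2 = 5041 / 3969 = 1.27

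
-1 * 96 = -96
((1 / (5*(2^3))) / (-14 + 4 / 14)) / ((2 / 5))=-7 / 1536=-0.00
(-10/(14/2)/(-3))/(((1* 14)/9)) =15/49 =0.31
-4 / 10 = -2 / 5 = -0.40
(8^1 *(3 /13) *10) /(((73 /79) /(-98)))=-1858080 /949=-1957.93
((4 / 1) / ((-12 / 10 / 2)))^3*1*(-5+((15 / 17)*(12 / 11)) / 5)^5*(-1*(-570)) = 892569508494838480000 / 2058024507363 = 433702079.49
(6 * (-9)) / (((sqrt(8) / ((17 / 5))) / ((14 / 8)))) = -3213 * sqrt(2) / 40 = -113.60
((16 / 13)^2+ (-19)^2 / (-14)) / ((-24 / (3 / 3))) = 57425 / 56784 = 1.01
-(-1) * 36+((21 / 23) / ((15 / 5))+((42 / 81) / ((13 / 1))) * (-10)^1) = 289865 / 8073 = 35.91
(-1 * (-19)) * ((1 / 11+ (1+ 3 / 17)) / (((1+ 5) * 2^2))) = 1501 / 1496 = 1.00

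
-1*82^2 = -6724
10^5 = 100000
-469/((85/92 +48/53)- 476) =2286844/2312055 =0.99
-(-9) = 9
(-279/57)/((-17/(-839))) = -78027/323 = -241.57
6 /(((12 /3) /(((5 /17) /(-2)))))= -15 /68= -0.22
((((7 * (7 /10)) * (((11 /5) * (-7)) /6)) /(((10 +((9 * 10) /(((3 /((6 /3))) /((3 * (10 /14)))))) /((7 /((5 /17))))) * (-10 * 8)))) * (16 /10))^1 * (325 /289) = 2403401 /130866000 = 0.02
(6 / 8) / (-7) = -3 / 28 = -0.11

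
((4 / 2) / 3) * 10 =20 / 3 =6.67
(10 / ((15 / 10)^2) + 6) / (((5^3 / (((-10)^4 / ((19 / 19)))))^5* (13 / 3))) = 308019200000 / 39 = 7897928205.13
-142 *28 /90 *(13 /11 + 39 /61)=-2429336 /30195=-80.45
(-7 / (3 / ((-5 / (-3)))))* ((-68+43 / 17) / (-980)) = -0.26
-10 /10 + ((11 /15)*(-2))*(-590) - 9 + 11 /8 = 20561 /24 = 856.71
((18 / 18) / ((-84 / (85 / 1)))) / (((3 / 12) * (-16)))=85 / 336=0.25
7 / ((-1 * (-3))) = 7 / 3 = 2.33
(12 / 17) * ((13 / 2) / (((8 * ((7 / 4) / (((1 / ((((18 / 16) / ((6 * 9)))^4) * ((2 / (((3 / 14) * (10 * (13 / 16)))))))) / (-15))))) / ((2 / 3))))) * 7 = -56070144 / 119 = -471177.68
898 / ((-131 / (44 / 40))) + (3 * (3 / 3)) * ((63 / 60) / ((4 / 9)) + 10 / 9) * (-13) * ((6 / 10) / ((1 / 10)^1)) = -859743 / 1048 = -820.37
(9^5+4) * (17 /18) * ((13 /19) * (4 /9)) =26101426 /1539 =16959.99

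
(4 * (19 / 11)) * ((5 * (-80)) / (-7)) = 30400 / 77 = 394.81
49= 49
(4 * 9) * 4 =144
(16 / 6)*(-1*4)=-32 / 3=-10.67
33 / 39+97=1272 / 13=97.85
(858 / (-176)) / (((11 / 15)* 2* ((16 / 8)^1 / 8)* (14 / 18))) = -17.09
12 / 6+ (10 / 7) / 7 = 108 / 49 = 2.20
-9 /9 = -1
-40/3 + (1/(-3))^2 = -119/9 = -13.22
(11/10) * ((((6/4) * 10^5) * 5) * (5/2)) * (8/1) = 16500000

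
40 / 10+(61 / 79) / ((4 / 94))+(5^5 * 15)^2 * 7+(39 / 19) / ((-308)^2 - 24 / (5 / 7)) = 10946590732557939961 / 711702152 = 15380859397.15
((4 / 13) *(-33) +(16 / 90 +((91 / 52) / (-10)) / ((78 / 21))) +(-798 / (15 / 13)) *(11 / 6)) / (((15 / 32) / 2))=-47846692 / 8775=-5452.61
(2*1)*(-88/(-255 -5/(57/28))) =10032/14675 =0.68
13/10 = 1.30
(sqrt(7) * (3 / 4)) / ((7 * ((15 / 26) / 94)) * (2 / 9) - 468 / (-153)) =93483 * sqrt(7) / 382454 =0.65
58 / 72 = 29 / 36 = 0.81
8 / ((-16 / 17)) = -17 / 2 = -8.50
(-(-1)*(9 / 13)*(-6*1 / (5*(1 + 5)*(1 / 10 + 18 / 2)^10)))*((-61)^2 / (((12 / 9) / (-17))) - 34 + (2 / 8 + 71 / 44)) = 9400027500000000 / 5568650489088936592343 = 0.00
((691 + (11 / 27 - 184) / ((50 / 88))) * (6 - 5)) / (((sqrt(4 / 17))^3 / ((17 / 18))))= 71763613 * sqrt(17) / 97200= 3044.13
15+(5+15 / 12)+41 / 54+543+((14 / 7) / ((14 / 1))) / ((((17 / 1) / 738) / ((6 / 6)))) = 7341203 / 12852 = 571.21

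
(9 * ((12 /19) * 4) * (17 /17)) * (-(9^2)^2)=-2834352 /19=-149176.42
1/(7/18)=18/7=2.57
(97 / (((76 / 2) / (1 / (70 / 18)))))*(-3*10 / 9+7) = 3201 / 1330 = 2.41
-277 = -277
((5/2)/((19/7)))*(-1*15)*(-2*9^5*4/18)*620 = 4271211000/19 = 224800578.95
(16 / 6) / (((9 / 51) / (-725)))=-98600 / 9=-10955.56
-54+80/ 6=-122/ 3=-40.67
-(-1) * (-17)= -17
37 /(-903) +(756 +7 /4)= 757.71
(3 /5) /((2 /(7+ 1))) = 2.40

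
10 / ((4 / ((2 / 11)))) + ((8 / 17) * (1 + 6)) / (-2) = -223 / 187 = -1.19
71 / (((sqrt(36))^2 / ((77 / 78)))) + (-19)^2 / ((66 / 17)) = 2932253 / 30888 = 94.93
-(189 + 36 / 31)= -5895 / 31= -190.16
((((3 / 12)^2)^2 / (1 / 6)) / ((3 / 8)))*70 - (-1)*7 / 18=343 / 72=4.76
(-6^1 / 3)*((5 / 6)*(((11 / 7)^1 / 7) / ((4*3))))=-55 / 1764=-0.03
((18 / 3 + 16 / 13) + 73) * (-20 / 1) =-20860 / 13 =-1604.62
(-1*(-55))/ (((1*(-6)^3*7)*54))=-55/ 81648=-0.00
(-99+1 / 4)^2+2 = 156057 / 16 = 9753.56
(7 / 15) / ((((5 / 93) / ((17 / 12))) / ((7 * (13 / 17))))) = 19747 / 300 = 65.82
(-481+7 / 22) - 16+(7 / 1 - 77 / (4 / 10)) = -7504 / 11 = -682.18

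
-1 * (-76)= 76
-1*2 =-2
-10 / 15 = -2 / 3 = -0.67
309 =309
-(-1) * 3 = 3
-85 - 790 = -875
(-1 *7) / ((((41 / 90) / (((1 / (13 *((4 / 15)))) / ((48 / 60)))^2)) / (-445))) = 788484375 / 886912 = 889.02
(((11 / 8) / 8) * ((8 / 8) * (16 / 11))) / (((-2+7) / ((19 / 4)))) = 19 / 80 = 0.24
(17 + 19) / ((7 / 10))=360 / 7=51.43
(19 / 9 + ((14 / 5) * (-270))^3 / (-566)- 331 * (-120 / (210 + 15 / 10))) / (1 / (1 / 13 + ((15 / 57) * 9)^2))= 2439311524234178 / 561794337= 4342000.91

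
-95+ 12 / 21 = -661 / 7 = -94.43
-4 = -4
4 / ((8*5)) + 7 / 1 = 7.10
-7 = -7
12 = 12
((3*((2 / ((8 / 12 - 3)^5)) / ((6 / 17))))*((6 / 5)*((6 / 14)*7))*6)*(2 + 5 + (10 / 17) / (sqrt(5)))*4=-1784592 / 12005 - 209952*sqrt(5) / 84035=-154.24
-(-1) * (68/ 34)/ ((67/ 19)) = 38/ 67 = 0.57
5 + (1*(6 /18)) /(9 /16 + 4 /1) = 1111 /219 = 5.07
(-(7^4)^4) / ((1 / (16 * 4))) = -2126907556454464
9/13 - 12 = -147/13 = -11.31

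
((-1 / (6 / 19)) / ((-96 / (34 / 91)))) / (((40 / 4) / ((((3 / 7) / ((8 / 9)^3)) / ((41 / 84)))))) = 0.00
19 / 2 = 9.50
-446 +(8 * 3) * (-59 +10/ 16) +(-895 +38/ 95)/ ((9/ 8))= -13211/ 5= -2642.20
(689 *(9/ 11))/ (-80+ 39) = -6201/ 451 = -13.75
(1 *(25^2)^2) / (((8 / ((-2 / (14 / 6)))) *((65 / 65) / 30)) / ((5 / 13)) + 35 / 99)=-966796875 / 1127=-857849.93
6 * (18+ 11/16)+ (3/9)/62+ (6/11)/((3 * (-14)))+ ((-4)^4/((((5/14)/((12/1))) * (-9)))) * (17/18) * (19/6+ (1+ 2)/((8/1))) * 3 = -4886987795/515592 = -9478.40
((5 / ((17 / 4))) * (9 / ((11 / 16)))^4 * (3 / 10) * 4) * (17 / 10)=5159780352 / 73205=70483.99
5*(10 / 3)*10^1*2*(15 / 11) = 5000 / 11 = 454.55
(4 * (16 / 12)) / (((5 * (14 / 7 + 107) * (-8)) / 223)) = -446 / 1635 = -0.27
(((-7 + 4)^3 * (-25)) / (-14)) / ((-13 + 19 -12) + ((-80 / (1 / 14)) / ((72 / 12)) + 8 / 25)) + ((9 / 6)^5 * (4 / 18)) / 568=0.25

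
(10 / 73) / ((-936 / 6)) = -0.00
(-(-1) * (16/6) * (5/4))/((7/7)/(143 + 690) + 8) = 0.42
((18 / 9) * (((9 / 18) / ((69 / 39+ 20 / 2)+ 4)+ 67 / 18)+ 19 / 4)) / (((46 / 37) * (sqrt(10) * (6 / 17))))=39475411 * sqrt(10) / 10184400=12.26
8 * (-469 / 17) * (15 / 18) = -9380 / 51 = -183.92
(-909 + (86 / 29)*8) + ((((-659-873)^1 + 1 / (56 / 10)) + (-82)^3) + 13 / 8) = -899344359 / 1624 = -553783.47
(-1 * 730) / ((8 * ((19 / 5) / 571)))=-1042075 / 76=-13711.51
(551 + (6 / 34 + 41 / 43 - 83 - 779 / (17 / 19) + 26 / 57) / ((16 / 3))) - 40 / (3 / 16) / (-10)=65637509 / 166668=393.82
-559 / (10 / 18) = -5031 / 5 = -1006.20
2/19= 0.11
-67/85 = -0.79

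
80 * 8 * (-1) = -640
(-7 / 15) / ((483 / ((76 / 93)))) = -76 / 96255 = -0.00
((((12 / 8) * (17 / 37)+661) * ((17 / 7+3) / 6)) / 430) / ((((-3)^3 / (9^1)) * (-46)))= 26581 / 2634696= 0.01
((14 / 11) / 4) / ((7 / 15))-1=-7 / 22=-0.32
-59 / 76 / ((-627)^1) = 59 / 47652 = 0.00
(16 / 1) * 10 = 160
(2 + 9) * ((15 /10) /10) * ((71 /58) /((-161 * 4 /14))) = -2343 /53360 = -0.04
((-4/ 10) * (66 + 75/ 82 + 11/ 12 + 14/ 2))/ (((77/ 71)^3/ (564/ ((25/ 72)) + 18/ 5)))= -1160792345373/ 30386125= -38201.39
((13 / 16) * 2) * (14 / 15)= 91 / 60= 1.52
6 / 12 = 1 / 2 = 0.50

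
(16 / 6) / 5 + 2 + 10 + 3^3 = 593 / 15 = 39.53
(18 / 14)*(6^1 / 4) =27 / 14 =1.93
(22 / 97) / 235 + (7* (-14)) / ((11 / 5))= -11169308 / 250745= -44.54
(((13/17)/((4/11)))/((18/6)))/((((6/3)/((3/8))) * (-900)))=-143/979200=-0.00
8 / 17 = 0.47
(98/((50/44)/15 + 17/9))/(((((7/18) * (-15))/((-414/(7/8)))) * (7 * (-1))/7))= -7869312/1945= -4045.92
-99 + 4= -95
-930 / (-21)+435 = 3355 / 7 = 479.29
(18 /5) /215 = 18 /1075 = 0.02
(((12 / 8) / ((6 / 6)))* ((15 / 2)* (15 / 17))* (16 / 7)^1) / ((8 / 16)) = 5400 / 119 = 45.38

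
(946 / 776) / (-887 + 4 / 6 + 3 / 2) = -1419 / 1029946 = -0.00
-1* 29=-29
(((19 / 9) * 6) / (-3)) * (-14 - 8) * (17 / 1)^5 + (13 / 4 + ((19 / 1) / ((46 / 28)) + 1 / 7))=764428377785 / 5796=131888954.07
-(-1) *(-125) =-125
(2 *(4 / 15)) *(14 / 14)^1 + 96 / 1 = 96.53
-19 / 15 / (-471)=19 / 7065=0.00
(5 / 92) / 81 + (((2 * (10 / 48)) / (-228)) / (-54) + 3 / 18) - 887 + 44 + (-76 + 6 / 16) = -3121021889 / 3398112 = -918.46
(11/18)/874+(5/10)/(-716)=5/5632056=0.00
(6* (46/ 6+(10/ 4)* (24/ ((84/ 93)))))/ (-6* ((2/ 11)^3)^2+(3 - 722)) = -5513097832/ 8916269201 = -0.62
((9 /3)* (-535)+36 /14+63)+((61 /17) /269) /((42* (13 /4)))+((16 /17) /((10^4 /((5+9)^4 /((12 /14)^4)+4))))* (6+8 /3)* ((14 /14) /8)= -442678262219 /288922140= -1532.17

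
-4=-4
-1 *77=-77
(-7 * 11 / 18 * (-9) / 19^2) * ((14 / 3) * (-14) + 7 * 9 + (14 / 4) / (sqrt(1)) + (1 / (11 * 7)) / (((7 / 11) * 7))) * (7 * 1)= 26477 / 30324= 0.87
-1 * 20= -20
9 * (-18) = -162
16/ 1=16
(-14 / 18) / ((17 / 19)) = -0.87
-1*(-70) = 70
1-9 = -8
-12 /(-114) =2 /19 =0.11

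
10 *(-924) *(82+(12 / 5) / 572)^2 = -577555219752 / 9295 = -62136118.32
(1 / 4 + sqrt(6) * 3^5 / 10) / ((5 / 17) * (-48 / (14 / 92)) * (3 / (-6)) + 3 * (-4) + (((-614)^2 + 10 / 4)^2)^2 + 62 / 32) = 119 / 9615357626029470531417700 + 28917 * sqrt(6) / 24038394065073676328544250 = 0.00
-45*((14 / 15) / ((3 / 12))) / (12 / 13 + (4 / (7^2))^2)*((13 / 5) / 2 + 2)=-21630609 / 36275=-596.30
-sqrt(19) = -4.36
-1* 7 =-7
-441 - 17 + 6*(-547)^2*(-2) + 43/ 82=-294459169/ 82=-3590965.48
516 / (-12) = -43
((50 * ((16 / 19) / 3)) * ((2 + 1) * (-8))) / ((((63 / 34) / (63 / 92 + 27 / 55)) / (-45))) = 323625600 / 33649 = 9617.69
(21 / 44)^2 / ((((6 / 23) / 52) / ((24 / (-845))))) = -10143 / 7865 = -1.29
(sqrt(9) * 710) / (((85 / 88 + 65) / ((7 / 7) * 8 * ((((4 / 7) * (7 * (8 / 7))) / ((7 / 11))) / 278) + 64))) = 5464650752 / 2635857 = 2073.20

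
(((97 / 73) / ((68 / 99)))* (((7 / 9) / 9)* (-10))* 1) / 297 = -3395 / 603126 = -0.01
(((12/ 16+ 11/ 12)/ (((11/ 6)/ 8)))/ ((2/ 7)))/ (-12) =-70/ 33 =-2.12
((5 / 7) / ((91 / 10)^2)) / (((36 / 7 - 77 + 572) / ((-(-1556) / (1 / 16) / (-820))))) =-1600 / 3055689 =-0.00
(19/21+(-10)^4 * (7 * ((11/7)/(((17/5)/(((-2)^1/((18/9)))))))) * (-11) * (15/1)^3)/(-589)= -428793750323/210273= -2039224.01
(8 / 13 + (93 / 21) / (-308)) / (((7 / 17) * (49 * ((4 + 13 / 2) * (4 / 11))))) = 95455 / 12235496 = 0.01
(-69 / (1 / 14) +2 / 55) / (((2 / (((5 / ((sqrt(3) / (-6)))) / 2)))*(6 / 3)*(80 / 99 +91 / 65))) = 597690*sqrt(3) / 1093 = 947.14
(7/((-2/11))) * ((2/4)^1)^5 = -77/64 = -1.20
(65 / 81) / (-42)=-65 / 3402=-0.02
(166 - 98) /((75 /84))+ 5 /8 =76.78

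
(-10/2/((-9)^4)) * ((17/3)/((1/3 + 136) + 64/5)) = -425/14676957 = -0.00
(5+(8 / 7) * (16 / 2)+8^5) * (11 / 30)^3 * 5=12217249 / 1512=8080.19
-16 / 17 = -0.94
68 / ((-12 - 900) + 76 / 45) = -765 / 10241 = -0.07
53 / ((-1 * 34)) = -53 / 34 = -1.56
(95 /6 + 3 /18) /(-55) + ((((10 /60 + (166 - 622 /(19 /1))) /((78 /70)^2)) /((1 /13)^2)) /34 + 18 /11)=535.50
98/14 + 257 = 264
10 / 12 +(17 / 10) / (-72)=583 / 720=0.81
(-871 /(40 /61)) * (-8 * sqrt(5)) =23760.91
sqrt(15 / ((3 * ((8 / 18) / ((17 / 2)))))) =3 * sqrt(170) / 4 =9.78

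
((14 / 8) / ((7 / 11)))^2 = 121 / 16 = 7.56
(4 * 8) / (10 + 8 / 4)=8 / 3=2.67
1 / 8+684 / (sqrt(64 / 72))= 1 / 8+513*sqrt(2)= 725.62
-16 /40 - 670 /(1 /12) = -40202 /5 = -8040.40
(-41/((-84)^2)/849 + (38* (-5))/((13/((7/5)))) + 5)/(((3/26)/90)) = -6020499385/499212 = -12060.01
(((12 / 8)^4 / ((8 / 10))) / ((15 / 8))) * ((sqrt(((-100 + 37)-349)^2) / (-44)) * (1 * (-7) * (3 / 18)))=36.87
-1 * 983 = -983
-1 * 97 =-97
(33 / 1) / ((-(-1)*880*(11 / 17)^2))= 867 / 9680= 0.09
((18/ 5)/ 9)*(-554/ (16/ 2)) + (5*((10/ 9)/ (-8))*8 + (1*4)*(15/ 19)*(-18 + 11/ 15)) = -150107/ 1710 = -87.78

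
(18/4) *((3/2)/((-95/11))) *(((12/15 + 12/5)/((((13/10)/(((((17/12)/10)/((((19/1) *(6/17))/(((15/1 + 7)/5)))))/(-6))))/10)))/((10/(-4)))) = -69938/586625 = -0.12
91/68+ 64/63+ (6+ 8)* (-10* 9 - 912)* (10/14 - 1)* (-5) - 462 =-87820483/4284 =-20499.65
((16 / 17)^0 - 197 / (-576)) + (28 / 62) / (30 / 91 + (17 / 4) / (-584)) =3356469143 / 1223725248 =2.74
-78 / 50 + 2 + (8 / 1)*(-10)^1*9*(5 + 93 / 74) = -4166593 / 925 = -4504.42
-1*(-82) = 82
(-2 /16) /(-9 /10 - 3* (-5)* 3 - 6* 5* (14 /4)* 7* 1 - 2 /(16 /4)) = 5 /27656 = 0.00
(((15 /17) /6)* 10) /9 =25 /153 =0.16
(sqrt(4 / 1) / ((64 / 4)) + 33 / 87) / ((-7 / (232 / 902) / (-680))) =39780 / 3157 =12.60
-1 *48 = -48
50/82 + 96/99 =2137/1353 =1.58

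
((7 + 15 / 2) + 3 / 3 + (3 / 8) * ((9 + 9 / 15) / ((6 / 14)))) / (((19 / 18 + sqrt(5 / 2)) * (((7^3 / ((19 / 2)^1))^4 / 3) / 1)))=-15978266847 / 497179036259920 + 7568652717 * sqrt(10) / 497179036259920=0.00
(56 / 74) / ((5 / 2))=56 / 185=0.30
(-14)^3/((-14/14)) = 2744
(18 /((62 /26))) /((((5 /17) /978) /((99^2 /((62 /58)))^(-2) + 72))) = 838125665631057596 /463772195865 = 1807192.57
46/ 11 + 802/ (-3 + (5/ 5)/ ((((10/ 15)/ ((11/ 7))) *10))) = -1217278/ 4257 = -285.95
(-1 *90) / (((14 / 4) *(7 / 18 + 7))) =-3240 / 931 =-3.48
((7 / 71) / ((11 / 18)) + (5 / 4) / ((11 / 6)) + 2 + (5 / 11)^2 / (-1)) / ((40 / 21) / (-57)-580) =-54225297 / 11929462600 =-0.00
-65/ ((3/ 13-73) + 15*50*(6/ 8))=-1690/ 12733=-0.13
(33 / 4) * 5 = 165 / 4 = 41.25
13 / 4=3.25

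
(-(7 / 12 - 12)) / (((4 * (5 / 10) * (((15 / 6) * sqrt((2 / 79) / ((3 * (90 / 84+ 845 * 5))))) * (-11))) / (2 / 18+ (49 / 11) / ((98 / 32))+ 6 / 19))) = -484843 * sqrt(98154735) / 17380440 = -276.37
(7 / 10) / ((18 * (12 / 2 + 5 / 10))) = 7 / 1170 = 0.01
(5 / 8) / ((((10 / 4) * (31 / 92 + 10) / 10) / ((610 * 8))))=1122400 / 951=1180.23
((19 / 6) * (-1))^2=361 / 36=10.03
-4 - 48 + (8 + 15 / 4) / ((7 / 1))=-1409 / 28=-50.32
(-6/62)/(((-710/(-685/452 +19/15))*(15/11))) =-18557/746139000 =-0.00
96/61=1.57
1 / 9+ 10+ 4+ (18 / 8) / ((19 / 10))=5231 / 342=15.30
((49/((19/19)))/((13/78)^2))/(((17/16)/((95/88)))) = 335160/187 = 1792.30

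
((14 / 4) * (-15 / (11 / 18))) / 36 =-105 / 44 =-2.39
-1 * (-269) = 269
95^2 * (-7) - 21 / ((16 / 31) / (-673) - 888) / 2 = -2340805147877 / 37052720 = -63174.99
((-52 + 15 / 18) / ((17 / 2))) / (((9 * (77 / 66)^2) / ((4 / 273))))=-4912 / 682227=-0.01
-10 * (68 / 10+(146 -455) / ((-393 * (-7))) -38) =287134 / 917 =313.12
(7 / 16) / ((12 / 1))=0.04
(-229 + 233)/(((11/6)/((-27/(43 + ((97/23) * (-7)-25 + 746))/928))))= -207/2395052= -0.00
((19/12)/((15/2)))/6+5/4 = 347/270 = 1.29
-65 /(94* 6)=-65 /564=-0.12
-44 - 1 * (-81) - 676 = -639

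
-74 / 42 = -37 / 21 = -1.76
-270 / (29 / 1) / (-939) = 90 / 9077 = 0.01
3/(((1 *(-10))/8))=-12/5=-2.40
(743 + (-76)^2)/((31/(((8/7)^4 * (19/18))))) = 84555776/223293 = 378.68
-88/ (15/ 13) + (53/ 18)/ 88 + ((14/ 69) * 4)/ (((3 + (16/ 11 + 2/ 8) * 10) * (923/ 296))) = -269118918023/ 3530807280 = -76.22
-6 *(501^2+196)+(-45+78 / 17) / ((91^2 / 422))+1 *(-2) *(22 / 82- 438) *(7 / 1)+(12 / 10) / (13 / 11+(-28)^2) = -124716545505580036 / 83085881515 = -1501055.81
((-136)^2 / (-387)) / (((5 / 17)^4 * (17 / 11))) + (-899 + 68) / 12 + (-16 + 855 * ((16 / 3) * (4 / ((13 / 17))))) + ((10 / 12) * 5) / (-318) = 2181408258047 / 111101250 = 19634.42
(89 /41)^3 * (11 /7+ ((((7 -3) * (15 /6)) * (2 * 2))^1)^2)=7903407459 /482447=16381.92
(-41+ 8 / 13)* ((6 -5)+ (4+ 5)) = -403.85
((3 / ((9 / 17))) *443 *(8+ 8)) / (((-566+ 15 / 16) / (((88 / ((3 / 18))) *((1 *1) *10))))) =-3393167360 / 9041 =-375308.86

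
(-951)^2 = 904401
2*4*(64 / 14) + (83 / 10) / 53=136261 / 3710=36.73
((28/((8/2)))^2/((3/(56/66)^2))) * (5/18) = 96040/29403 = 3.27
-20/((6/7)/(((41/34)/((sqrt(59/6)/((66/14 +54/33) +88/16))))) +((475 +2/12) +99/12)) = -7794846337350000/188407903157754721 +161191008000 * sqrt(354)/188407903157754721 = -0.04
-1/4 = -0.25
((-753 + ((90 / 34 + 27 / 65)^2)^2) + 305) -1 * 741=-1641546693673189 / 1490902050625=-1101.04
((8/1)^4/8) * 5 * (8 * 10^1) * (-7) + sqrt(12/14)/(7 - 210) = -1433600.00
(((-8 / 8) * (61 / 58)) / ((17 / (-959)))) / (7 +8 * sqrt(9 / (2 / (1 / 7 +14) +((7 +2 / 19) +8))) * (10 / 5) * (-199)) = -0.02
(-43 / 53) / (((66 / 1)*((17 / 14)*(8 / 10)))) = -1505 / 118932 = -0.01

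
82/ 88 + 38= 1713/ 44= 38.93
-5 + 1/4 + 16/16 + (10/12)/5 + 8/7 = -205/84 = -2.44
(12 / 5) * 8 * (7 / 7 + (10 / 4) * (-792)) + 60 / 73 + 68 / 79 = -1095589208 / 28835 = -37995.12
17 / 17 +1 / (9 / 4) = 13 / 9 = 1.44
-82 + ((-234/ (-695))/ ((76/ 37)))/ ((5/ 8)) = -5396734/ 66025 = -81.74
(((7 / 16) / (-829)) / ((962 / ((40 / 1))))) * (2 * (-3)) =105 / 797498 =0.00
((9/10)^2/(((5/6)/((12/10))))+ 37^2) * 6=5138124/625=8221.00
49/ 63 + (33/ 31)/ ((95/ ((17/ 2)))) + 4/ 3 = 2.21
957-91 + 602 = 1468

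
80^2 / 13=6400 / 13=492.31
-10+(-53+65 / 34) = -2077 / 34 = -61.09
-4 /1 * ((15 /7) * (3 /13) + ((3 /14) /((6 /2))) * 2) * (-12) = 2784 /91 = 30.59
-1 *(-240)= 240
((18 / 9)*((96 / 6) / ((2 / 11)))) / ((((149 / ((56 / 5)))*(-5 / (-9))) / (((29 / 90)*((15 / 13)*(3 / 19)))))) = 1286208 / 920075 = 1.40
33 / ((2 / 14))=231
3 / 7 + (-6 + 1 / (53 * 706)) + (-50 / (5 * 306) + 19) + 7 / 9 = 189335437 / 13358226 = 14.17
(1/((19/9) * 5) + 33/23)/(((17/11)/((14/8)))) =128667/74290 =1.73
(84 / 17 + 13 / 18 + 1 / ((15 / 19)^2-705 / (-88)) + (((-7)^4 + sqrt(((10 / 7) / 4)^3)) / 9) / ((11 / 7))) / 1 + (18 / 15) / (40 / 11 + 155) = 5 * sqrt(70) / 2772 + 94283101657867 / 537059016450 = 175.57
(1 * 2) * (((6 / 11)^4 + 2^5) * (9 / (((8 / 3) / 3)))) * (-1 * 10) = -95136120 / 14641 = -6497.93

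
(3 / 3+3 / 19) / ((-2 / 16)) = -176 / 19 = -9.26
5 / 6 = 0.83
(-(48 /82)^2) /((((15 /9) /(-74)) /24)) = 3068928 /8405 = 365.13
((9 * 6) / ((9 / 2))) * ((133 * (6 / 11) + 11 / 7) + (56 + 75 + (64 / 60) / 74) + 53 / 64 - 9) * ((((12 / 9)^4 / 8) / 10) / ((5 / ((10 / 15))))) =1077383798 / 86538375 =12.45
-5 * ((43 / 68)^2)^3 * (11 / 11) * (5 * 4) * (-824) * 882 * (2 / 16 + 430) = 24700811926470890175 / 12358435328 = 1998700585.54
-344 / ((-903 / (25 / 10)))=20 / 21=0.95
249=249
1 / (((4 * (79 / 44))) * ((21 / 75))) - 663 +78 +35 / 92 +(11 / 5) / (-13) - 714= -4293372121 / 3306940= -1298.29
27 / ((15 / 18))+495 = 2637 / 5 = 527.40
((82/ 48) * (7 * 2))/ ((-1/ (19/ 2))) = -5453/ 24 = -227.21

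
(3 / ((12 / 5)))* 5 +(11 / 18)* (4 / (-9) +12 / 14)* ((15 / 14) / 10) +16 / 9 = 21313 / 2646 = 8.05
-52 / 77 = -0.68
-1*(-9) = 9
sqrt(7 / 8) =sqrt(14) / 4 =0.94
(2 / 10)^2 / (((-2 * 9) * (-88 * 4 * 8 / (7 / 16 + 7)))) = 119 / 20275200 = 0.00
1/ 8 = 0.12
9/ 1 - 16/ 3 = 11/ 3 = 3.67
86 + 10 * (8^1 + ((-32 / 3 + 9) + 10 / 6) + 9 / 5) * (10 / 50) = 528 / 5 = 105.60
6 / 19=0.32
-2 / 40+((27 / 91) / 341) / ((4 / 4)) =-30491 / 620620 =-0.05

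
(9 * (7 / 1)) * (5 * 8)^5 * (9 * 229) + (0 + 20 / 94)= 624908390400010 / 47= 13295923200000.21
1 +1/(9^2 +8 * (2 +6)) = 146/145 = 1.01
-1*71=-71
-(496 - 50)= -446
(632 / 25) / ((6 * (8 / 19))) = 1501 / 150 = 10.01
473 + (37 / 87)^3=311522572 / 658503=473.08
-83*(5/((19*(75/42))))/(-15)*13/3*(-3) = -15106/1425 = -10.60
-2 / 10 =-1 / 5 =-0.20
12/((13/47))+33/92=52317/1196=43.74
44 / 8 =11 / 2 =5.50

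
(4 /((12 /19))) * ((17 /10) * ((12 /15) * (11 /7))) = 7106 /525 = 13.54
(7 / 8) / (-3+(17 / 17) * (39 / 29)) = -203 / 384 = -0.53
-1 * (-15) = 15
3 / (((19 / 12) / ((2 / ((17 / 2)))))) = 144 / 323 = 0.45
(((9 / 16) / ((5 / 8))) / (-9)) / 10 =-1 / 100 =-0.01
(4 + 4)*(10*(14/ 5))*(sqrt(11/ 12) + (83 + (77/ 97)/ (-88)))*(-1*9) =-16229052/ 97 - 336*sqrt(33) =-169239.99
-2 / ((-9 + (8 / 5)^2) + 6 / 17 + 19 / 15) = 1275 / 3073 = 0.41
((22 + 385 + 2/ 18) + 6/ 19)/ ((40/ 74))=257779/ 342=753.74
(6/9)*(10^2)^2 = 20000/3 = 6666.67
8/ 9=0.89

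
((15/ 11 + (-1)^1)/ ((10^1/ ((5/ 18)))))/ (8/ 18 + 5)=0.00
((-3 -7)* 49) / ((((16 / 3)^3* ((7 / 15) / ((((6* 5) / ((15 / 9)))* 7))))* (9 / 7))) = -694575 / 1024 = -678.30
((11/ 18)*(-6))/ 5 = -11/ 15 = -0.73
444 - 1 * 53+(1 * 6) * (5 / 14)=2752 / 7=393.14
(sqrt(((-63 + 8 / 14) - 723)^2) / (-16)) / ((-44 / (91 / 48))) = 35737 / 16896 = 2.12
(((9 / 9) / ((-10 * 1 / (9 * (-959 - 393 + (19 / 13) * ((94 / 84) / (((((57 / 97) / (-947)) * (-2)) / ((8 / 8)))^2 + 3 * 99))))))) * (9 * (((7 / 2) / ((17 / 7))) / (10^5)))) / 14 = 5549945241851056929 / 492311101754056000000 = 0.01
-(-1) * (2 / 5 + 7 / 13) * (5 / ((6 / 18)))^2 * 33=90585 / 13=6968.08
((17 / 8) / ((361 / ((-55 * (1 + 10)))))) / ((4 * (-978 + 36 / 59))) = 606815 / 666157632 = 0.00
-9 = -9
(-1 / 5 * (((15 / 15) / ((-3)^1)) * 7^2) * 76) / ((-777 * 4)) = -133 / 1665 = -0.08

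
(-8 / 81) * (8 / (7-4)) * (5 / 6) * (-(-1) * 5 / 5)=-160 / 729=-0.22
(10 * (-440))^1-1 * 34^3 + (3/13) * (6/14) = -3977055/91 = -43703.90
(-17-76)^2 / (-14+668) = 2883 / 218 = 13.22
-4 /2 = -2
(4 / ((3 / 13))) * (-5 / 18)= -130 / 27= -4.81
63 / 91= 9 / 13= 0.69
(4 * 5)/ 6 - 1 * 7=-11/ 3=-3.67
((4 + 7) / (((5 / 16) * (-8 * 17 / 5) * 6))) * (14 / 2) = -77 / 51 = -1.51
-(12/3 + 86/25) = -186/25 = -7.44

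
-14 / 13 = -1.08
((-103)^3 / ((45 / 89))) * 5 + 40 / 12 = -97252673 / 9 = -10805852.56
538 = 538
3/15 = 1/5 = 0.20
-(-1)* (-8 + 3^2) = 1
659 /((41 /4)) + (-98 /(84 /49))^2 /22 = 6911321 /32472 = 212.84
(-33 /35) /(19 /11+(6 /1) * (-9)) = 363 /20125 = 0.02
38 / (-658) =-19 / 329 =-0.06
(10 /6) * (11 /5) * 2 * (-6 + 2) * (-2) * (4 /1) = 704 /3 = 234.67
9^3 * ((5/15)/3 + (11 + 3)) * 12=123444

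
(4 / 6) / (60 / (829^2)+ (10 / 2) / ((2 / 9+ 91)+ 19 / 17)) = 19418681696 / 1579761135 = 12.29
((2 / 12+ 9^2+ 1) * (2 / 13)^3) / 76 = 493 / 125229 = 0.00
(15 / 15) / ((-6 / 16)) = -8 / 3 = -2.67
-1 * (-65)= 65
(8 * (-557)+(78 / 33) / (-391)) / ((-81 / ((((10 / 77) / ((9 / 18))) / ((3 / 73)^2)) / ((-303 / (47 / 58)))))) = -48001940255660 / 2121428125971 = -22.63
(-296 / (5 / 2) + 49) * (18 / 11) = -6246 / 55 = -113.56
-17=-17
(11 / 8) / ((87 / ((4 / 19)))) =11 / 3306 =0.00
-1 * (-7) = 7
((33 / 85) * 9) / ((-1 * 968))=-27 / 7480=-0.00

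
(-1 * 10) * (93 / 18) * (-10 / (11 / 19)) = 29450 / 33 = 892.42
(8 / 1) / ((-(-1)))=8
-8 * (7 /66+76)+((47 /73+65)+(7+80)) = -1098997 /2409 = -456.20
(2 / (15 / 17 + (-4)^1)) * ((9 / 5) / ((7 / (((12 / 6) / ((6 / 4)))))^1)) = -408 / 1855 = -0.22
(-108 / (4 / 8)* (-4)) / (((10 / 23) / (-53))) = -526608 / 5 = -105321.60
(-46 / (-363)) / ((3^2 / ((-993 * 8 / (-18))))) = 60904 / 9801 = 6.21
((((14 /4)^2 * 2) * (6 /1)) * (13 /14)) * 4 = 546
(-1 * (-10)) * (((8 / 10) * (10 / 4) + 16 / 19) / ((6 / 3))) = 270 / 19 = 14.21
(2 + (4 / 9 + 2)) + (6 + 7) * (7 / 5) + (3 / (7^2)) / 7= 349652 / 15435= 22.65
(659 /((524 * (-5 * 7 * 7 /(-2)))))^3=286191179 /264485658059000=0.00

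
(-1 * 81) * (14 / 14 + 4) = -405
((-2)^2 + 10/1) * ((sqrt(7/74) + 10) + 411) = 7 * sqrt(518)/37 + 5894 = 5898.31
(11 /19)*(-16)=-176 /19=-9.26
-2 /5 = -0.40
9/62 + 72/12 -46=-2471/62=-39.85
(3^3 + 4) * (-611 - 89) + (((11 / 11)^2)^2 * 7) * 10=-21630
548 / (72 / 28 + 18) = 959 / 36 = 26.64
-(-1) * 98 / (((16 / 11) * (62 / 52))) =7007 / 124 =56.51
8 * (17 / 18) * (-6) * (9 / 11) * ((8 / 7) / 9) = -1088 / 231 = -4.71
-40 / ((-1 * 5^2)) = 8 / 5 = 1.60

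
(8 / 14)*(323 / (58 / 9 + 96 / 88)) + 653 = 1768937 / 2611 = 677.49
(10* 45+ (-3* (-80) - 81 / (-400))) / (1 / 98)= 13527969 / 200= 67639.84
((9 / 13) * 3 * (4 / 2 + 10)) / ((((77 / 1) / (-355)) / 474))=-54519480 / 1001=-54465.01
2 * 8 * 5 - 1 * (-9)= 89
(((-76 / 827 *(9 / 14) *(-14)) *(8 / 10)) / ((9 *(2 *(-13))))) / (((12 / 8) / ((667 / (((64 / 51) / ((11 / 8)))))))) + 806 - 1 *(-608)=2429936389 / 1720160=1412.62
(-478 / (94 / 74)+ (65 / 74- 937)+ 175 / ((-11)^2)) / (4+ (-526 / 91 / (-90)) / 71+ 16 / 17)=-2726904584374425 / 10279831288738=-265.27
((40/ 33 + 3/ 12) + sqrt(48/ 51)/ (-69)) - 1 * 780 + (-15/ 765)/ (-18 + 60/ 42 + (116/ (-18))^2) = -6181030219/ 7939272 - 4 * sqrt(17)/ 1173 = -778.55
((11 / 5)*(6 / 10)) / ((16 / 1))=0.08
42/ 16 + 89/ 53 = 1825/ 424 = 4.30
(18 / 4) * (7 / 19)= 1.66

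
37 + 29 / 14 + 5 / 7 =557 / 14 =39.79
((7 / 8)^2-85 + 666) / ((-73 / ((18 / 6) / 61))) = -111699 / 284992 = -0.39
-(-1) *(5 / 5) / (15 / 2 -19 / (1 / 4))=-2 / 137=-0.01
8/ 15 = 0.53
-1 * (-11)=11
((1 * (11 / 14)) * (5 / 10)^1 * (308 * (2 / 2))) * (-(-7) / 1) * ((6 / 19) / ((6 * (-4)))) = -847 / 76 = -11.14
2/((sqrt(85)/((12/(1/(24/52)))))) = 144 *sqrt(85)/1105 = 1.20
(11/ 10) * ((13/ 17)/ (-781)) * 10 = -0.01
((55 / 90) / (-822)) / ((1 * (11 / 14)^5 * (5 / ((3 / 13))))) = -134456 / 1173402945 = -0.00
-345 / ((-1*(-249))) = -115 / 83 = -1.39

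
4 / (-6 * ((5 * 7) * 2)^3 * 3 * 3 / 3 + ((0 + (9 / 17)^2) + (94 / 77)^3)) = -527752148 / 814585163420051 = -0.00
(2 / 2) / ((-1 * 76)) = -1 / 76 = -0.01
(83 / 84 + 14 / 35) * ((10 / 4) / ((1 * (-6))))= -583 / 1008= -0.58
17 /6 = 2.83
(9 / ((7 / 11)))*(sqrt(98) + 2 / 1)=198 / 7 + 99*sqrt(2)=168.29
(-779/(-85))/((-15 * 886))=-779/1129650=-0.00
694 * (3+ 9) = 8328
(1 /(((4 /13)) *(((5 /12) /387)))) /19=15093 /95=158.87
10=10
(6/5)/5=6/25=0.24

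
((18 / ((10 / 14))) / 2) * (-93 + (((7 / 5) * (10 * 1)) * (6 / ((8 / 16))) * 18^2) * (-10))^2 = 18672287417847 / 5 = 3734457483569.40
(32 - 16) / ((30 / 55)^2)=484 / 9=53.78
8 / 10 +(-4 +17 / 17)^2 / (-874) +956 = 4181171 / 4370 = 956.79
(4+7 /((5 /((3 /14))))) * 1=43 /10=4.30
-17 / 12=-1.42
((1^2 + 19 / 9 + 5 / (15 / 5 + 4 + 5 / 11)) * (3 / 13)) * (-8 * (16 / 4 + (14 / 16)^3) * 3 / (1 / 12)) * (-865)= 17317164195 / 17056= 1015312.16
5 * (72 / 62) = 180 / 31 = 5.81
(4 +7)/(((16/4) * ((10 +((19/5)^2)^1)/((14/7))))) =275/1222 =0.23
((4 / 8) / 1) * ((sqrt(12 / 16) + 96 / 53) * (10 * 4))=10 * sqrt(3) + 1920 / 53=53.55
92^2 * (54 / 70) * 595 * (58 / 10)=112664304 / 5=22532860.80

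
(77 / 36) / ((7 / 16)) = 44 / 9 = 4.89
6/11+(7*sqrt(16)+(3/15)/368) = 577771/20240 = 28.55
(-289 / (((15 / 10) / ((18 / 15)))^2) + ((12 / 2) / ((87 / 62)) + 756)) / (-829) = -417104 / 601025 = -0.69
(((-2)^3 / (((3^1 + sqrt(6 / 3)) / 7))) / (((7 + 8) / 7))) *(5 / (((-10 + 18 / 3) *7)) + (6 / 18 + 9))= -1538 / 15 + 1538 *sqrt(2) / 45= -54.20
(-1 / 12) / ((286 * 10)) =-0.00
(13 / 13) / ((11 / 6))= 6 / 11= 0.55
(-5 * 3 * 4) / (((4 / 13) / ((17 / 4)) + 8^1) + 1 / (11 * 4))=-7.41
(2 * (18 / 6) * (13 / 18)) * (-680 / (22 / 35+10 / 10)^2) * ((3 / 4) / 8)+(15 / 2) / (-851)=-104.17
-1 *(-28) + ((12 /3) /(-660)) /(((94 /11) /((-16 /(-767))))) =15140572 /540735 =28.00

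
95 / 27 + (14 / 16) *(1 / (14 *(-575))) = 873973 / 248400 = 3.52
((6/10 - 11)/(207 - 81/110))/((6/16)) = -9152/68067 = -0.13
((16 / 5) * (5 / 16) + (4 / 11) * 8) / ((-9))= -43 / 99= -0.43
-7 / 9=-0.78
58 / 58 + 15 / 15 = 2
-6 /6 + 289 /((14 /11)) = 3165 /14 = 226.07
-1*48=-48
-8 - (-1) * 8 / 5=-32 / 5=-6.40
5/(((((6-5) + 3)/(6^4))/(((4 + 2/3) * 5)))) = 37800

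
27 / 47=0.57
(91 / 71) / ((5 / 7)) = 637 / 355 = 1.79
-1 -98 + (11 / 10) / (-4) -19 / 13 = -52383 / 520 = -100.74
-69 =-69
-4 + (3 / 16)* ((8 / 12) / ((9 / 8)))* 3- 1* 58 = -185 / 3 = -61.67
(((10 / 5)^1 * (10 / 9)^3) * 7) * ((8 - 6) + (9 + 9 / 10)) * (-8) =-1332800 / 729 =-1828.26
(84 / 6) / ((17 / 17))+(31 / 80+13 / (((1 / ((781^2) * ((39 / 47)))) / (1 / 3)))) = 8246726817 / 3760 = 2193278.41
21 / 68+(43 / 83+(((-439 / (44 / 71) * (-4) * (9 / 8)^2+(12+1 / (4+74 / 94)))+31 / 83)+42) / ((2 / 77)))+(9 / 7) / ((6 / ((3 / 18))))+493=40013004731107 / 284457600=140664.21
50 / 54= 25 / 27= 0.93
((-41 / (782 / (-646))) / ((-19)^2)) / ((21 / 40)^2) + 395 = 76188815 / 192717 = 395.34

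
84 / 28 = 3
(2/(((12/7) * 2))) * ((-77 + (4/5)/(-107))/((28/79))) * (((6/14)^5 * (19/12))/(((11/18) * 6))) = -5009015619/6330188480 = -0.79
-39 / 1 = -39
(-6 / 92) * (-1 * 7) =21 / 46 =0.46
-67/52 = -1.29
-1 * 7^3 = -343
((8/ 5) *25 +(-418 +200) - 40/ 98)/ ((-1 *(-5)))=-8742/ 245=-35.68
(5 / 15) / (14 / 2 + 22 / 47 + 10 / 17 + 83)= 799 / 218262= 0.00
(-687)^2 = 471969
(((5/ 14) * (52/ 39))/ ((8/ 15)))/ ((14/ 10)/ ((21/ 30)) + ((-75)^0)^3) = 25/ 84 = 0.30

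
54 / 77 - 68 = -5182 / 77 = -67.30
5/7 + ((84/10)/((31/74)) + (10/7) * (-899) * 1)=-1370919/1085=-1263.52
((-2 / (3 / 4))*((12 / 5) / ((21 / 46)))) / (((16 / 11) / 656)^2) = -299406272 / 105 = -2851488.30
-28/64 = -7/16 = -0.44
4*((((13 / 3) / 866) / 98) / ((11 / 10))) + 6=4201096 / 700161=6.00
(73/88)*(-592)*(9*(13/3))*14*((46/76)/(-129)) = 11306386/8987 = 1258.08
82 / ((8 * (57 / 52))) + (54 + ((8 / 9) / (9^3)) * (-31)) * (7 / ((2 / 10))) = 236606261 / 124659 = 1898.03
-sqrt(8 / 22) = -2 * sqrt(11) / 11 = -0.60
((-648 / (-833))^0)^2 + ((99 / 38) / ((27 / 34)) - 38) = -1922 / 57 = -33.72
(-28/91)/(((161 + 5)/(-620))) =1240/1079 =1.15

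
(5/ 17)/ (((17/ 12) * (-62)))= -30/ 8959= -0.00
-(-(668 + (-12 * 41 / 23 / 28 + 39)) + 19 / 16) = 1816205 / 2576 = 705.05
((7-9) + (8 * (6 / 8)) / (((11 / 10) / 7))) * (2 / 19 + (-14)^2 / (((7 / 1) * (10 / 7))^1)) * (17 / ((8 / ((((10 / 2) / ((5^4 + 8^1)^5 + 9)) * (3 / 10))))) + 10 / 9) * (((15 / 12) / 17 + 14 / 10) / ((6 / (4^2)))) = 3112.85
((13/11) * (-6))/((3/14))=-364/11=-33.09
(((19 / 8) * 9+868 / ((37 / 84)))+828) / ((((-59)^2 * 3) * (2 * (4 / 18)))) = 2504133 / 4121504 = 0.61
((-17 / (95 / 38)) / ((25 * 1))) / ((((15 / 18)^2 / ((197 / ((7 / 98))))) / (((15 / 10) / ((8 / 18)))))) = -11393298 / 3125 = -3645.86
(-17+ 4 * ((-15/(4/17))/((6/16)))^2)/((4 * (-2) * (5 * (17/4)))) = -679.90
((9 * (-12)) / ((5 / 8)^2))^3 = -330225942528 / 15625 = -21134460.32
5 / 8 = 0.62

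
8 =8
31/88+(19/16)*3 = 689/176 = 3.91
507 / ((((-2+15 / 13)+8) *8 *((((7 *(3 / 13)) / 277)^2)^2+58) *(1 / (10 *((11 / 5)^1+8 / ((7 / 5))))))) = 102329843862545442169 / 8465258104699253452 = 12.09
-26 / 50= -13 / 25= -0.52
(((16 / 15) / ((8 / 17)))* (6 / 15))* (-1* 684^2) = -10604736 / 25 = -424189.44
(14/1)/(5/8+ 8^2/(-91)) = -10192/57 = -178.81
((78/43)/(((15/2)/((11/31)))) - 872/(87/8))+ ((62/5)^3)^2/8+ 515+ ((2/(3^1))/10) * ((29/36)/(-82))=2432995822065285991/5349162375000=454836.79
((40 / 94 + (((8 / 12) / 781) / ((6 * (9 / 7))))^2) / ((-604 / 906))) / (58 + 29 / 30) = -6560580715 / 606073718547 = -0.01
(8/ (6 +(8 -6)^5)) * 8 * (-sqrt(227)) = -25.38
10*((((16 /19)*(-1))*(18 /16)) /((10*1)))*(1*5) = -90 /19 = -4.74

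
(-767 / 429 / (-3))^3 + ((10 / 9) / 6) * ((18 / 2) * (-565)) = -913492846 / 970299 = -941.46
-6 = -6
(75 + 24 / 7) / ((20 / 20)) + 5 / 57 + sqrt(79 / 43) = sqrt(3397) / 43 + 31328 / 399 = 79.87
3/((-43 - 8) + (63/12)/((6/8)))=-3/44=-0.07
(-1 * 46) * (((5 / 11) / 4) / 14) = -115 / 308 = -0.37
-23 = -23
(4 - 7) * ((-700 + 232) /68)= 351 /17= 20.65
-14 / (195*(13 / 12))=-56 / 845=-0.07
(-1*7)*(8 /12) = -14 /3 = -4.67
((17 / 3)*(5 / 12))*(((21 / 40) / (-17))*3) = -7 / 32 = -0.22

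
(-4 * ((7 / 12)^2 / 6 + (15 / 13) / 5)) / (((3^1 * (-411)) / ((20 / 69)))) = 16145 / 59724054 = 0.00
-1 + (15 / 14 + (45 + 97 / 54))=8858 / 189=46.87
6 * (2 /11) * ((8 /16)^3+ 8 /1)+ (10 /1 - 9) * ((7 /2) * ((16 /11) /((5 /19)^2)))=45307 /550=82.38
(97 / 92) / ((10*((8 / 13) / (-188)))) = -59267 / 1840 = -32.21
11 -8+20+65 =88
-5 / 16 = -0.31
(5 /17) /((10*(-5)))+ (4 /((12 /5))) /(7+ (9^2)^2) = -9427 /1674840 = -0.01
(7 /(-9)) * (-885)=2065 /3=688.33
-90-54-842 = -986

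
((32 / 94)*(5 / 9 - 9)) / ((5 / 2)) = -2432 / 2115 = -1.15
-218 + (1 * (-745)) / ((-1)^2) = -963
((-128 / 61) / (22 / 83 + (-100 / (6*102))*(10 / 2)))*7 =11378304 / 427549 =26.61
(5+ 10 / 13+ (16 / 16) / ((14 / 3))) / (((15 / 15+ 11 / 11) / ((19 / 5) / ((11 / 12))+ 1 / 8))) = 186021 / 14560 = 12.78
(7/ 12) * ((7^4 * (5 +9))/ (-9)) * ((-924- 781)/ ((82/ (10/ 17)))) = 1002957725/ 37638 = 26647.48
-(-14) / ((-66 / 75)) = -175 / 11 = -15.91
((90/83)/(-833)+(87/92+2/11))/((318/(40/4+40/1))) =1969912975/11125018212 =0.18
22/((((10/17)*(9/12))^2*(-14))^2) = 7349848/2480625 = 2.96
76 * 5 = 380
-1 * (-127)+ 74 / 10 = 672 / 5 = 134.40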